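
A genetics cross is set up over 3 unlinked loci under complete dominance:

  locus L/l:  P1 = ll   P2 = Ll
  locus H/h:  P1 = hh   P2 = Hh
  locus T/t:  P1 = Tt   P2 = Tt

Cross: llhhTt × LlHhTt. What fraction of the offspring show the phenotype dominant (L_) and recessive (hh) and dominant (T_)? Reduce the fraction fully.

P(L_ hh T_) = 3/16

llhhTt gametes: lhT×4, lht×4
LlHhTt gametes: LHT×1, LHt×1, LhT×1, Lht×1, lHT×1, lHt×1, lhT×1, lht×1
llhhTt×LlHhTt grid (8·8=64): LlHhTT=4 LlHhTt=8 LlHhtt=4 LlhhTT=4 LlhhTt=8 Llhhtt=4 llHhTT=4 llHhTt=8 llHhtt=4 llhhTT=4 llhhTt=8 llhhtt=4
L_ hh T_ hits 12/64; gcd=4; 12÷4/64÷4 = 3/16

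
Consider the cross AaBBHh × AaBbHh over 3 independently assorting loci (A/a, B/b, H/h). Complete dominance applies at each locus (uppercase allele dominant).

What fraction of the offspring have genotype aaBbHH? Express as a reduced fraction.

AaBBHh gametes: ABH×2, ABh×2, aBH×2, aBh×2
AaBbHh gametes: ABH×1, ABh×1, AbH×1, Abh×1, aBH×1, aBh×1, abH×1, abh×1
AaBBHh×AaBbHh grid (8·8=64): AABBHH=2 AABBHh=4 AABBhh=2 AABbHH=2 AABbHh=4 AABbhh=2 AaBBHH=4 AaBBHh=8 AaBBhh=4 AaBbHH=4 AaBbHh=8 AaBbhh=4 aaBBHH=2 aaBBHh=4 aaBBhh=2 aaBbHH=2 aaBbHh=4 aaBbhh=2
aaBbHH hits 2/64; gcd=2; 2÷2/64÷2 = 1/32

P(aaBbHH) = 1/32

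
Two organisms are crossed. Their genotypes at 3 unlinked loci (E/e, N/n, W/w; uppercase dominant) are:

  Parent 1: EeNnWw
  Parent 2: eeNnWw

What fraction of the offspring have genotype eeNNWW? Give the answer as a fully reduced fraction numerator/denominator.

EeNnWw gametes: ENW×1, ENw×1, EnW×1, Enw×1, eNW×1, eNw×1, enW×1, enw×1
eeNnWw gametes: eNW×2, eNw×2, enW×2, enw×2
EeNnWw×eeNnWw grid (8·8=64): EeNNWW=2 EeNNWw=4 EeNNww=2 EeNnWW=4 EeNnWw=8 EeNnww=4 EennWW=2 EennWw=4 Eennww=2 eeNNWW=2 eeNNWw=4 eeNNww=2 eeNnWW=4 eeNnWw=8 eeNnww=4 eennWW=2 eennWw=4 eennww=2
eeNNWW hits 2/64; gcd=2; 2÷2/64÷2 = 1/32

P(eeNNWW) = 1/32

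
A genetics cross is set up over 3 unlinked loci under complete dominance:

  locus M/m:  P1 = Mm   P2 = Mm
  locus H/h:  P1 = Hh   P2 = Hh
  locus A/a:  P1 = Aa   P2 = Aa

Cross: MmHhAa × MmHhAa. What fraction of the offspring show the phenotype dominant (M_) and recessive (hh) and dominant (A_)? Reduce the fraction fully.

MmHhAa gametes: MHA×1, MHa×1, MhA×1, Mha×1, mHA×1, mHa×1, mhA×1, mha×1
MmHhAa gametes: MHA×1, MHa×1, MhA×1, Mha×1, mHA×1, mHa×1, mhA×1, mha×1
MmHhAa×MmHhAa grid (8·8=64): MMHHAA=1 MMHHAa=2 MMHHaa=1 MMHhAA=2 MMHhAa=4 MMHhaa=2 MMhhAA=1 MMhhAa=2 MMhhaa=1 MmHHAA=2 MmHHAa=4 MmHHaa=2 MmHhAA=4 MmHhAa=8 MmHhaa=4 MmhhAA=2 MmhhAa=4 Mmhhaa=2 mmHHAA=1 mmHHAa=2 mmHHaa=1 mmHhAA=2 mmHhAa=4 mmHhaa=2 mmhhAA=1 mmhhAa=2 mmhhaa=1
M_ hh A_ hits 9/64; gcd=1; 9÷1/64÷1 = 9/64

P(M_ hh A_) = 9/64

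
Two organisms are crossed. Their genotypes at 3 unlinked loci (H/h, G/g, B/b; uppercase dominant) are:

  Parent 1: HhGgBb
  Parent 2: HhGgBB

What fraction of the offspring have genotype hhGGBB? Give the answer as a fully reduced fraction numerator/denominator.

HhGgBb gametes: HGB×1, HGb×1, HgB×1, Hgb×1, hGB×1, hGb×1, hgB×1, hgb×1
HhGgBB gametes: HGB×2, HgB×2, hGB×2, hgB×2
HhGgBb×HhGgBB grid (8·8=64): HHGGBB=2 HHGGBb=2 HHGgBB=4 HHGgBb=4 HHggBB=2 HHggBb=2 HhGGBB=4 HhGGBb=4 HhGgBB=8 HhGgBb=8 HhggBB=4 HhggBb=4 hhGGBB=2 hhGGBb=2 hhGgBB=4 hhGgBb=4 hhggBB=2 hhggBb=2
hhGGBB hits 2/64; gcd=2; 2÷2/64÷2 = 1/32

P(hhGGBB) = 1/32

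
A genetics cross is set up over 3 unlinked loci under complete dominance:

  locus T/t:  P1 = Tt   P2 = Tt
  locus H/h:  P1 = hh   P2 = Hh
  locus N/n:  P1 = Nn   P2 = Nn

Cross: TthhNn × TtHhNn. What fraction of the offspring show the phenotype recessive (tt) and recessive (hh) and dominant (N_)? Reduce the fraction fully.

TthhNn gametes: ThN×2, Thn×2, thN×2, thn×2
TtHhNn gametes: THN×1, THn×1, ThN×1, Thn×1, tHN×1, tHn×1, thN×1, thn×1
TthhNn×TtHhNn grid (8·8=64): TTHhNN=2 TTHhNn=4 TTHhnn=2 TThhNN=2 TThhNn=4 TThhnn=2 TtHhNN=4 TtHhNn=8 TtHhnn=4 TthhNN=4 TthhNn=8 Tthhnn=4 ttHhNN=2 ttHhNn=4 ttHhnn=2 tthhNN=2 tthhNn=4 tthhnn=2
tt hh N_ hits 6/64; gcd=2; 6÷2/64÷2 = 3/32

P(tt hh N_) = 3/32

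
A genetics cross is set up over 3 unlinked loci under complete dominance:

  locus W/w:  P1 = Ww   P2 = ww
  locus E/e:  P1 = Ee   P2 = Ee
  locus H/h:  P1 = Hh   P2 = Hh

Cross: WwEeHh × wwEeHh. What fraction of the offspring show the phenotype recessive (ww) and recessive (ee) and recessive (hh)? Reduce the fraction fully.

P(ww ee hh) = 1/32

WwEeHh gametes: WEH×1, WEh×1, WeH×1, Weh×1, wEH×1, wEh×1, weH×1, weh×1
wwEeHh gametes: wEH×2, wEh×2, weH×2, weh×2
WwEeHh×wwEeHh grid (8·8=64): WwEEHH=2 WwEEHh=4 WwEEhh=2 WwEeHH=4 WwEeHh=8 WwEehh=4 WweeHH=2 WweeHh=4 Wweehh=2 wwEEHH=2 wwEEHh=4 wwEEhh=2 wwEeHH=4 wwEeHh=8 wwEehh=4 wweeHH=2 wweeHh=4 wweehh=2
ww ee hh hits 2/64; gcd=2; 2÷2/64÷2 = 1/32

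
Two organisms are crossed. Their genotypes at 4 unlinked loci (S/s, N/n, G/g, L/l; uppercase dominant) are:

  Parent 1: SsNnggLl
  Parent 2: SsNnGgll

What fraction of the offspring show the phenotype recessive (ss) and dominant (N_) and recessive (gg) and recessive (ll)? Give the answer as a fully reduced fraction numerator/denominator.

P(ss N_ gg ll) = 3/64

SsNnggLl gametes: SNgL×2, SNgl×2, SngL×2, Sngl×2, sNgL×2, sNgl×2, sngL×2, sngl×2
SsNnGgll gametes: SNGl×2, SNgl×2, SnGl×2, Sngl×2, sNGl×2, sNgl×2, snGl×2, sngl×2
SsNnggLl×SsNnGgll grid (16·16=256): SSNNGgLl=4 SSNNGgll=4 SSNNggLl=4 SSNNggll=4 SSNnGgLl=8 SSNnGgll=8 SSNnggLl=8 SSNnggll=8 SSnnGgLl=4 SSnnGgll=4 SSnnggLl=4 SSnnggll=4 SsNNGgLl=8 SsNNGgll=8 SsNNggLl=8 SsNNggll=8 SsNnGgLl=16 SsNnGgll=16 SsNnggLl=16 SsNnggll=16 SsnnGgLl=8 SsnnGgll=8 SsnnggLl=8 Ssnnggll=8 ssNNGgLl=4 ssNNGgll=4 ssNNggLl=4 ssNNggll=4 ssNnGgLl=8 ssNnGgll=8 ssNnggLl=8 ssNnggll=8 ssnnGgLl=4 ssnnGgll=4 ssnnggLl=4 ssnnggll=4
ss N_ gg ll hits 12/256; gcd=4; 12÷4/256÷4 = 3/64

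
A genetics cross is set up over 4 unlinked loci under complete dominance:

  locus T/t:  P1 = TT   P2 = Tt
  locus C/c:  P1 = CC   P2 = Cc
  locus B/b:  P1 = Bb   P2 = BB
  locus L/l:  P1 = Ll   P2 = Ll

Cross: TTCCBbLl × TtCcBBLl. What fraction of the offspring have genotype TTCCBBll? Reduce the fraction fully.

P(TTCCBBll) = 1/32

TTCCBbLl gametes: TCBL×4, TCBl×4, TCbL×4, TCbl×4
TtCcBBLl gametes: TCBL×2, TCBl×2, TcBL×2, TcBl×2, tCBL×2, tCBl×2, tcBL×2, tcBl×2
TTCCBbLl×TtCcBBLl grid (16·16=256): TTCCBBLL=8 TTCCBBLl=16 TTCCBBll=8 TTCCBbLL=8 TTCCBbLl=16 TTCCBbll=8 TTCcBBLL=8 TTCcBBLl=16 TTCcBBll=8 TTCcBbLL=8 TTCcBbLl=16 TTCcBbll=8 TtCCBBLL=8 TtCCBBLl=16 TtCCBBll=8 TtCCBbLL=8 TtCCBbLl=16 TtCCBbll=8 TtCcBBLL=8 TtCcBBLl=16 TtCcBBll=8 TtCcBbLL=8 TtCcBbLl=16 TtCcBbll=8
TTCCBBll hits 8/256; gcd=8; 8÷8/256÷8 = 1/32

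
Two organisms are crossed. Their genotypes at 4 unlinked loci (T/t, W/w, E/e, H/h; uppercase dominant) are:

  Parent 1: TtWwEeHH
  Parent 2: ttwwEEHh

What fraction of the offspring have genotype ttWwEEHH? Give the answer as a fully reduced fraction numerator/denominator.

TtWwEeHH gametes: TWEH×2, TWeH×2, TwEH×2, TweH×2, tWEH×2, tWeH×2, twEH×2, tweH×2
ttwwEEHh gametes: twEH×8, twEh×8
TtWwEeHH×ttwwEEHh grid (16·16=256): TtWwEEHH=16 TtWwEEHh=16 TtWwEeHH=16 TtWwEeHh=16 TtwwEEHH=16 TtwwEEHh=16 TtwwEeHH=16 TtwwEeHh=16 ttWwEEHH=16 ttWwEEHh=16 ttWwEeHH=16 ttWwEeHh=16 ttwwEEHH=16 ttwwEEHh=16 ttwwEeHH=16 ttwwEeHh=16
ttWwEEHH hits 16/256; gcd=16; 16÷16/256÷16 = 1/16

P(ttWwEEHH) = 1/16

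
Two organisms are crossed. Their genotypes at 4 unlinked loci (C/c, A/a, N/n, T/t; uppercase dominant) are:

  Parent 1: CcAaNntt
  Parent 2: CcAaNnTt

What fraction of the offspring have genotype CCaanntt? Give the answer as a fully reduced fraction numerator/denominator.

CcAaNntt gametes: CANt×2, CAnt×2, CaNt×2, Cant×2, cANt×2, cAnt×2, caNt×2, cant×2
CcAaNnTt gametes: CANT×1, CANt×1, CAnT×1, CAnt×1, CaNT×1, CaNt×1, CanT×1, Cant×1, cANT×1, cANt×1, cAnT×1, cAnt×1, caNT×1, caNt×1, canT×1, cant×1
CcAaNntt×CcAaNnTt grid (16·16=256): CCAANNTt=2 CCAANNtt=2 CCAANnTt=4 CCAANntt=4 CCAAnnTt=2 CCAAnntt=2 CCAaNNTt=4 CCAaNNtt=4 CCAaNnTt=8 CCAaNntt=8 CCAannTt=4 CCAanntt=4 CCaaNNTt=2 CCaaNNtt=2 CCaaNnTt=4 CCaaNntt=4 CCaannTt=2 CCaanntt=2 CcAANNTt=4 CcAANNtt=4 CcAANnTt=8 CcAANntt=8 CcAAnnTt=4 CcAAnntt=4 CcAaNNTt=8 CcAaNNtt=8 CcAaNnTt=16 CcAaNntt=16 CcAannTt=8 CcAanntt=8 CcaaNNTt=4 CcaaNNtt=4 CcaaNnTt=8 CcaaNntt=8 CcaannTt=4 Ccaanntt=4 ccAANNTt=2 ccAANNtt=2 ccAANnTt=4 ccAANntt=4 ccAAnnTt=2 ccAAnntt=2 ccAaNNTt=4 ccAaNNtt=4 ccAaNnTt=8 ccAaNntt=8 ccAannTt=4 ccAanntt=4 ccaaNNTt=2 ccaaNNtt=2 ccaaNnTt=4 ccaaNntt=4 ccaannTt=2 ccaanntt=2
CCaanntt hits 2/256; gcd=2; 2÷2/256÷2 = 1/128

P(CCaanntt) = 1/128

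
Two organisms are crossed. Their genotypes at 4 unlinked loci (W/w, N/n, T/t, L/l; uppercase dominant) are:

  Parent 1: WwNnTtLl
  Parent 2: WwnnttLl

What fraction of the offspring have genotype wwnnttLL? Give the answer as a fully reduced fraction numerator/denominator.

WwNnTtLl gametes: WNTL×1, WNTl×1, WNtL×1, WNtl×1, WnTL×1, WnTl×1, WntL×1, Wntl×1, wNTL×1, wNTl×1, wNtL×1, wNtl×1, wnTL×1, wnTl×1, wntL×1, wntl×1
WwnnttLl gametes: WntL×4, Wntl×4, wntL×4, wntl×4
WwNnTtLl×WwnnttLl grid (16·16=256): WWNnTtLL=4 WWNnTtLl=8 WWNnTtll=4 WWNnttLL=4 WWNnttLl=8 WWNnttll=4 WWnnTtLL=4 WWnnTtLl=8 WWnnTtll=4 WWnnttLL=4 WWnnttLl=8 WWnnttll=4 WwNnTtLL=8 WwNnTtLl=16 WwNnTtll=8 WwNnttLL=8 WwNnttLl=16 WwNnttll=8 WwnnTtLL=8 WwnnTtLl=16 WwnnTtll=8 WwnnttLL=8 WwnnttLl=16 Wwnnttll=8 wwNnTtLL=4 wwNnTtLl=8 wwNnTtll=4 wwNnttLL=4 wwNnttLl=8 wwNnttll=4 wwnnTtLL=4 wwnnTtLl=8 wwnnTtll=4 wwnnttLL=4 wwnnttLl=8 wwnnttll=4
wwnnttLL hits 4/256; gcd=4; 4÷4/256÷4 = 1/64

P(wwnnttLL) = 1/64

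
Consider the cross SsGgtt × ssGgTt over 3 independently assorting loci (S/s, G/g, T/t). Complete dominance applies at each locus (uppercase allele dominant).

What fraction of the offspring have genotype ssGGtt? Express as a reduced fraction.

P(ssGGtt) = 1/16

SsGgtt gametes: SGt×2, Sgt×2, sGt×2, sgt×2
ssGgTt gametes: sGT×2, sGt×2, sgT×2, sgt×2
SsGgtt×ssGgTt grid (8·8=64): SsGGTt=4 SsGGtt=4 SsGgTt=8 SsGgtt=8 SsggTt=4 Ssggtt=4 ssGGTt=4 ssGGtt=4 ssGgTt=8 ssGgtt=8 ssggTt=4 ssggtt=4
ssGGtt hits 4/64; gcd=4; 4÷4/64÷4 = 1/16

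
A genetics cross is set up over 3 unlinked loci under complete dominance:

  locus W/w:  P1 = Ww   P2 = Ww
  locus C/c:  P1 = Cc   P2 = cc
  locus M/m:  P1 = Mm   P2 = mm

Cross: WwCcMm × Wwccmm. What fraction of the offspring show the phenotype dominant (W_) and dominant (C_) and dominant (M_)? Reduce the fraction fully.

P(W_ C_ M_) = 3/16

WwCcMm gametes: WCM×1, WCm×1, WcM×1, Wcm×1, wCM×1, wCm×1, wcM×1, wcm×1
Wwccmm gametes: Wcm×4, wcm×4
WwCcMm×Wwccmm grid (8·8=64): WWCcMm=4 WWCcmm=4 WWccMm=4 WWccmm=4 WwCcMm=8 WwCcmm=8 WwccMm=8 Wwccmm=8 wwCcMm=4 wwCcmm=4 wwccMm=4 wwccmm=4
W_ C_ M_ hits 12/64; gcd=4; 12÷4/64÷4 = 3/16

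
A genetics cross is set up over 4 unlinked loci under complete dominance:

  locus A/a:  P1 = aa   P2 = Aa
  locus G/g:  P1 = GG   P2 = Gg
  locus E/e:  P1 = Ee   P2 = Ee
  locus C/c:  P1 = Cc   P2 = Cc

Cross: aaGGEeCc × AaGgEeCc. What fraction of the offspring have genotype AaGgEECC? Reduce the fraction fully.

aaGGEeCc gametes: aGEC×4, aGEc×4, aGeC×4, aGec×4
AaGgEeCc gametes: AGEC×1, AGEc×1, AGeC×1, AGec×1, AgEC×1, AgEc×1, AgeC×1, Agec×1, aGEC×1, aGEc×1, aGeC×1, aGec×1, agEC×1, agEc×1, ageC×1, agec×1
aaGGEeCc×AaGgEeCc grid (16·16=256): AaGGEECC=4 AaGGEECc=8 AaGGEEcc=4 AaGGEeCC=8 AaGGEeCc=16 AaGGEecc=8 AaGGeeCC=4 AaGGeeCc=8 AaGGeecc=4 AaGgEECC=4 AaGgEECc=8 AaGgEEcc=4 AaGgEeCC=8 AaGgEeCc=16 AaGgEecc=8 AaGgeeCC=4 AaGgeeCc=8 AaGgeecc=4 aaGGEECC=4 aaGGEECc=8 aaGGEEcc=4 aaGGEeCC=8 aaGGEeCc=16 aaGGEecc=8 aaGGeeCC=4 aaGGeeCc=8 aaGGeecc=4 aaGgEECC=4 aaGgEECc=8 aaGgEEcc=4 aaGgEeCC=8 aaGgEeCc=16 aaGgEecc=8 aaGgeeCC=4 aaGgeeCc=8 aaGgeecc=4
AaGgEECC hits 4/256; gcd=4; 4÷4/256÷4 = 1/64

P(AaGgEECC) = 1/64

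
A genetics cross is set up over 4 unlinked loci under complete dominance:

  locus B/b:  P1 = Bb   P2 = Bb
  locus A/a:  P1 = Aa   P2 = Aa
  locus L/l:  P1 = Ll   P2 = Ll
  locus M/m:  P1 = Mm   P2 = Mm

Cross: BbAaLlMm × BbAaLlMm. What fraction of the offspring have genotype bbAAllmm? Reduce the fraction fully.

BbAaLlMm gametes: BALM×1, BALm×1, BAlM×1, BAlm×1, BaLM×1, BaLm×1, BalM×1, Balm×1, bALM×1, bALm×1, bAlM×1, bAlm×1, baLM×1, baLm×1, balM×1, balm×1
BbAaLlMm gametes: BALM×1, BALm×1, BAlM×1, BAlm×1, BaLM×1, BaLm×1, BalM×1, Balm×1, bALM×1, bALm×1, bAlM×1, bAlm×1, baLM×1, baLm×1, balM×1, balm×1
BbAaLlMm×BbAaLlMm grid (16·16=256): BBAALLMM=1 BBAALLMm=2 BBAALLmm=1 BBAALlMM=2 BBAALlMm=4 BBAALlmm=2 BBAAllMM=1 BBAAllMm=2 BBAAllmm=1 BBAaLLMM=2 BBAaLLMm=4 BBAaLLmm=2 BBAaLlMM=4 BBAaLlMm=8 BBAaLlmm=4 BBAallMM=2 BBAallMm=4 BBAallmm=2 BBaaLLMM=1 BBaaLLMm=2 BBaaLLmm=1 BBaaLlMM=2 BBaaLlMm=4 BBaaLlmm=2 BBaallMM=1 BBaallMm=2 BBaallmm=1 BbAALLMM=2 BbAALLMm=4 BbAALLmm=2 BbAALlMM=4 BbAALlMm=8 BbAALlmm=4 BbAAllMM=2 BbAAllMm=4 BbAAllmm=2 BbAaLLMM=4 BbAaLLMm=8 BbAaLLmm=4 BbAaLlMM=8 BbAaLlMm=16 BbAaLlmm=8 BbAallMM=4 BbAallMm=8 BbAallmm=4 BbaaLLMM=2 BbaaLLMm=4 BbaaLLmm=2 BbaaLlMM=4 BbaaLlMm=8 BbaaLlmm=4 BbaallMM=2 BbaallMm=4 Bbaallmm=2 bbAALLMM=1 bbAALLMm=2 bbAALLmm=1 bbAALlMM=2 bbAALlMm=4 bbAALlmm=2 bbAAllMM=1 bbAAllMm=2 bbAAllmm=1 bbAaLLMM=2 bbAaLLMm=4 bbAaLLmm=2 bbAaLlMM=4 bbAaLlMm=8 bbAaLlmm=4 bbAallMM=2 bbAallMm=4 bbAallmm=2 bbaaLLMM=1 bbaaLLMm=2 bbaaLLmm=1 bbaaLlMM=2 bbaaLlMm=4 bbaaLlmm=2 bbaallMM=1 bbaallMm=2 bbaallmm=1
bbAAllmm hits 1/256; gcd=1; 1÷1/256÷1 = 1/256

P(bbAAllmm) = 1/256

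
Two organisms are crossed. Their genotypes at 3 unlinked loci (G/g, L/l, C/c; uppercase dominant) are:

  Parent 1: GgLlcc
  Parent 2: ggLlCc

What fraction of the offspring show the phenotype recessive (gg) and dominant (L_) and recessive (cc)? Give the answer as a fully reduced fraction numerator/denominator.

P(gg L_ cc) = 3/16

GgLlcc gametes: GLc×2, Glc×2, gLc×2, glc×2
ggLlCc gametes: gLC×2, gLc×2, glC×2, glc×2
GgLlcc×ggLlCc grid (8·8=64): GgLLCc=4 GgLLcc=4 GgLlCc=8 GgLlcc=8 GgllCc=4 Ggllcc=4 ggLLCc=4 ggLLcc=4 ggLlCc=8 ggLlcc=8 ggllCc=4 ggllcc=4
gg L_ cc hits 12/64; gcd=4; 12÷4/64÷4 = 3/16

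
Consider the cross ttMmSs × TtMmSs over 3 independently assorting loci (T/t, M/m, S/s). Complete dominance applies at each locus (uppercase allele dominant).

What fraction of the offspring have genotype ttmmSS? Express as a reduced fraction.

P(ttmmSS) = 1/32

ttMmSs gametes: tMS×2, tMs×2, tmS×2, tms×2
TtMmSs gametes: TMS×1, TMs×1, TmS×1, Tms×1, tMS×1, tMs×1, tmS×1, tms×1
ttMmSs×TtMmSs grid (8·8=64): TtMMSS=2 TtMMSs=4 TtMMss=2 TtMmSS=4 TtMmSs=8 TtMmss=4 TtmmSS=2 TtmmSs=4 Ttmmss=2 ttMMSS=2 ttMMSs=4 ttMMss=2 ttMmSS=4 ttMmSs=8 ttMmss=4 ttmmSS=2 ttmmSs=4 ttmmss=2
ttmmSS hits 2/64; gcd=2; 2÷2/64÷2 = 1/32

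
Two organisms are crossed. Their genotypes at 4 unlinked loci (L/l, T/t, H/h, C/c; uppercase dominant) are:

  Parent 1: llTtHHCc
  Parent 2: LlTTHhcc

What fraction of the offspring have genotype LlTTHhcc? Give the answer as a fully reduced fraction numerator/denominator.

llTtHHCc gametes: lTHC×4, lTHc×4, ltHC×4, ltHc×4
LlTTHhcc gametes: LTHc×4, LThc×4, lTHc×4, lThc×4
llTtHHCc×LlTTHhcc grid (16·16=256): LlTTHHCc=16 LlTTHHcc=16 LlTTHhCc=16 LlTTHhcc=16 LlTtHHCc=16 LlTtHHcc=16 LlTtHhCc=16 LlTtHhcc=16 llTTHHCc=16 llTTHHcc=16 llTTHhCc=16 llTTHhcc=16 llTtHHCc=16 llTtHHcc=16 llTtHhCc=16 llTtHhcc=16
LlTTHhcc hits 16/256; gcd=16; 16÷16/256÷16 = 1/16

P(LlTTHhcc) = 1/16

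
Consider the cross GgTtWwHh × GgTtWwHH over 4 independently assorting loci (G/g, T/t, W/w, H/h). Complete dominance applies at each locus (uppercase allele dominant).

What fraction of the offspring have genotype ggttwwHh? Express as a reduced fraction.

GgTtWwHh gametes: GTWH×1, GTWh×1, GTwH×1, GTwh×1, GtWH×1, GtWh×1, GtwH×1, Gtwh×1, gTWH×1, gTWh×1, gTwH×1, gTwh×1, gtWH×1, gtWh×1, gtwH×1, gtwh×1
GgTtWwHH gametes: GTWH×2, GTwH×2, GtWH×2, GtwH×2, gTWH×2, gTwH×2, gtWH×2, gtwH×2
GgTtWwHh×GgTtWwHH grid (16·16=256): GGTTWWHH=2 GGTTWWHh=2 GGTTWwHH=4 GGTTWwHh=4 GGTTwwHH=2 GGTTwwHh=2 GGTtWWHH=4 GGTtWWHh=4 GGTtWwHH=8 GGTtWwHh=8 GGTtwwHH=4 GGTtwwHh=4 GGttWWHH=2 GGttWWHh=2 GGttWwHH=4 GGttWwHh=4 GGttwwHH=2 GGttwwHh=2 GgTTWWHH=4 GgTTWWHh=4 GgTTWwHH=8 GgTTWwHh=8 GgTTwwHH=4 GgTTwwHh=4 GgTtWWHH=8 GgTtWWHh=8 GgTtWwHH=16 GgTtWwHh=16 GgTtwwHH=8 GgTtwwHh=8 GgttWWHH=4 GgttWWHh=4 GgttWwHH=8 GgttWwHh=8 GgttwwHH=4 GgttwwHh=4 ggTTWWHH=2 ggTTWWHh=2 ggTTWwHH=4 ggTTWwHh=4 ggTTwwHH=2 ggTTwwHh=2 ggTtWWHH=4 ggTtWWHh=4 ggTtWwHH=8 ggTtWwHh=8 ggTtwwHH=4 ggTtwwHh=4 ggttWWHH=2 ggttWWHh=2 ggttWwHH=4 ggttWwHh=4 ggttwwHH=2 ggttwwHh=2
ggttwwHh hits 2/256; gcd=2; 2÷2/256÷2 = 1/128

P(ggttwwHh) = 1/128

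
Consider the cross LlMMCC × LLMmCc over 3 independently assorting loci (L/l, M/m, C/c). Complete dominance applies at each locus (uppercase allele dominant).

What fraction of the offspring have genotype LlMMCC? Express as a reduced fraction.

LlMMCC gametes: LMC×4, lMC×4
LLMmCc gametes: LMC×2, LMc×2, LmC×2, Lmc×2
LlMMCC×LLMmCc grid (8·8=64): LLMMCC=8 LLMMCc=8 LLMmCC=8 LLMmCc=8 LlMMCC=8 LlMMCc=8 LlMmCC=8 LlMmCc=8
LlMMCC hits 8/64; gcd=8; 8÷8/64÷8 = 1/8

P(LlMMCC) = 1/8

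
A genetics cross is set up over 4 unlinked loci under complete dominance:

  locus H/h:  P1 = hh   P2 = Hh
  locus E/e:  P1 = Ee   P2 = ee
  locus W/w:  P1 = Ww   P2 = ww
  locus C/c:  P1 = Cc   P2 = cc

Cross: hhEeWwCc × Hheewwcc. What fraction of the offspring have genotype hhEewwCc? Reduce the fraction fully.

P(hhEewwCc) = 1/16

hhEeWwCc gametes: hEWC×2, hEWc×2, hEwC×2, hEwc×2, heWC×2, heWc×2, hewC×2, hewc×2
Hheewwcc gametes: Hewc×8, hewc×8
hhEeWwCc×Hheewwcc grid (16·16=256): HhEeWwCc=16 HhEeWwcc=16 HhEewwCc=16 HhEewwcc=16 HheeWwCc=16 HheeWwcc=16 HheewwCc=16 Hheewwcc=16 hhEeWwCc=16 hhEeWwcc=16 hhEewwCc=16 hhEewwcc=16 hheeWwCc=16 hheeWwcc=16 hheewwCc=16 hheewwcc=16
hhEewwCc hits 16/256; gcd=16; 16÷16/256÷16 = 1/16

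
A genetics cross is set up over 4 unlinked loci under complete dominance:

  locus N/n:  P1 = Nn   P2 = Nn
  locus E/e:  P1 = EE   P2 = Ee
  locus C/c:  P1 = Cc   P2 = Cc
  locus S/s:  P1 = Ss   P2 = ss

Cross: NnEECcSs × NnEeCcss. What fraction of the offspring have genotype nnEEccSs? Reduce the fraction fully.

NnEECcSs gametes: NECS×2, NECs×2, NEcS×2, NEcs×2, nECS×2, nECs×2, nEcS×2, nEcs×2
NnEeCcss gametes: NECs×2, NEcs×2, NeCs×2, Necs×2, nECs×2, nEcs×2, neCs×2, necs×2
NnEECcSs×NnEeCcss grid (16·16=256): NNEECCSs=4 NNEECCss=4 NNEECcSs=8 NNEECcss=8 NNEEccSs=4 NNEEccss=4 NNEeCCSs=4 NNEeCCss=4 NNEeCcSs=8 NNEeCcss=8 NNEeccSs=4 NNEeccss=4 NnEECCSs=8 NnEECCss=8 NnEECcSs=16 NnEECcss=16 NnEEccSs=8 NnEEccss=8 NnEeCCSs=8 NnEeCCss=8 NnEeCcSs=16 NnEeCcss=16 NnEeccSs=8 NnEeccss=8 nnEECCSs=4 nnEECCss=4 nnEECcSs=8 nnEECcss=8 nnEEccSs=4 nnEEccss=4 nnEeCCSs=4 nnEeCCss=4 nnEeCcSs=8 nnEeCcss=8 nnEeccSs=4 nnEeccss=4
nnEEccSs hits 4/256; gcd=4; 4÷4/256÷4 = 1/64

P(nnEEccSs) = 1/64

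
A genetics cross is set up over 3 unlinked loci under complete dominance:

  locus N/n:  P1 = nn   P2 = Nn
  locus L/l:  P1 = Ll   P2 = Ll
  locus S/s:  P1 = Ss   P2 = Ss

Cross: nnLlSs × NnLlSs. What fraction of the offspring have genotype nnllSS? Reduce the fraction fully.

nnLlSs gametes: nLS×2, nLs×2, nlS×2, nls×2
NnLlSs gametes: NLS×1, NLs×1, NlS×1, Nls×1, nLS×1, nLs×1, nlS×1, nls×1
nnLlSs×NnLlSs grid (8·8=64): NnLLSS=2 NnLLSs=4 NnLLss=2 NnLlSS=4 NnLlSs=8 NnLlss=4 NnllSS=2 NnllSs=4 Nnllss=2 nnLLSS=2 nnLLSs=4 nnLLss=2 nnLlSS=4 nnLlSs=8 nnLlss=4 nnllSS=2 nnllSs=4 nnllss=2
nnllSS hits 2/64; gcd=2; 2÷2/64÷2 = 1/32

P(nnllSS) = 1/32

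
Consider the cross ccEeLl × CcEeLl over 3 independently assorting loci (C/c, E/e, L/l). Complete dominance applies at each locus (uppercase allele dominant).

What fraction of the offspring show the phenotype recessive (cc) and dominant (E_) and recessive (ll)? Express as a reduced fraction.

P(cc E_ ll) = 3/32

ccEeLl gametes: cEL×2, cEl×2, ceL×2, cel×2
CcEeLl gametes: CEL×1, CEl×1, CeL×1, Cel×1, cEL×1, cEl×1, ceL×1, cel×1
ccEeLl×CcEeLl grid (8·8=64): CcEELL=2 CcEELl=4 CcEEll=2 CcEeLL=4 CcEeLl=8 CcEell=4 CceeLL=2 CceeLl=4 Cceell=2 ccEELL=2 ccEELl=4 ccEEll=2 ccEeLL=4 ccEeLl=8 ccEell=4 cceeLL=2 cceeLl=4 cceell=2
cc E_ ll hits 6/64; gcd=2; 6÷2/64÷2 = 3/32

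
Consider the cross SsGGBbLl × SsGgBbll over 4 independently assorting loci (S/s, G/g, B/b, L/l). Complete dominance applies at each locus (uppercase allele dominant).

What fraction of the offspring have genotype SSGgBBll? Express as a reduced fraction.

SsGGBbLl gametes: SGBL×2, SGBl×2, SGbL×2, SGbl×2, sGBL×2, sGBl×2, sGbL×2, sGbl×2
SsGgBbll gametes: SGBl×2, SGbl×2, SgBl×2, Sgbl×2, sGBl×2, sGbl×2, sgBl×2, sgbl×2
SsGGBbLl×SsGgBbll grid (16·16=256): SSGGBBLl=4 SSGGBBll=4 SSGGBbLl=8 SSGGBbll=8 SSGGbbLl=4 SSGGbbll=4 SSGgBBLl=4 SSGgBBll=4 SSGgBbLl=8 SSGgBbll=8 SSGgbbLl=4 SSGgbbll=4 SsGGBBLl=8 SsGGBBll=8 SsGGBbLl=16 SsGGBbll=16 SsGGbbLl=8 SsGGbbll=8 SsGgBBLl=8 SsGgBBll=8 SsGgBbLl=16 SsGgBbll=16 SsGgbbLl=8 SsGgbbll=8 ssGGBBLl=4 ssGGBBll=4 ssGGBbLl=8 ssGGBbll=8 ssGGbbLl=4 ssGGbbll=4 ssGgBBLl=4 ssGgBBll=4 ssGgBbLl=8 ssGgBbll=8 ssGgbbLl=4 ssGgbbll=4
SSGgBBll hits 4/256; gcd=4; 4÷4/256÷4 = 1/64

P(SSGgBBll) = 1/64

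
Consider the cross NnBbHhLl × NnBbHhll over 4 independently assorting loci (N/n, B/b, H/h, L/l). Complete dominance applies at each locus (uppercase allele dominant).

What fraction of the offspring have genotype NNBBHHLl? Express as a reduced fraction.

P(NNBBHHLl) = 1/128

NnBbHhLl gametes: NBHL×1, NBHl×1, NBhL×1, NBhl×1, NbHL×1, NbHl×1, NbhL×1, Nbhl×1, nBHL×1, nBHl×1, nBhL×1, nBhl×1, nbHL×1, nbHl×1, nbhL×1, nbhl×1
NnBbHhll gametes: NBHl×2, NBhl×2, NbHl×2, Nbhl×2, nBHl×2, nBhl×2, nbHl×2, nbhl×2
NnBbHhLl×NnBbHhll grid (16·16=256): NNBBHHLl=2 NNBBHHll=2 NNBBHhLl=4 NNBBHhll=4 NNBBhhLl=2 NNBBhhll=2 NNBbHHLl=4 NNBbHHll=4 NNBbHhLl=8 NNBbHhll=8 NNBbhhLl=4 NNBbhhll=4 NNbbHHLl=2 NNbbHHll=2 NNbbHhLl=4 NNbbHhll=4 NNbbhhLl=2 NNbbhhll=2 NnBBHHLl=4 NnBBHHll=4 NnBBHhLl=8 NnBBHhll=8 NnBBhhLl=4 NnBBhhll=4 NnBbHHLl=8 NnBbHHll=8 NnBbHhLl=16 NnBbHhll=16 NnBbhhLl=8 NnBbhhll=8 NnbbHHLl=4 NnbbHHll=4 NnbbHhLl=8 NnbbHhll=8 NnbbhhLl=4 Nnbbhhll=4 nnBBHHLl=2 nnBBHHll=2 nnBBHhLl=4 nnBBHhll=4 nnBBhhLl=2 nnBBhhll=2 nnBbHHLl=4 nnBbHHll=4 nnBbHhLl=8 nnBbHhll=8 nnBbhhLl=4 nnBbhhll=4 nnbbHHLl=2 nnbbHHll=2 nnbbHhLl=4 nnbbHhll=4 nnbbhhLl=2 nnbbhhll=2
NNBBHHLl hits 2/256; gcd=2; 2÷2/256÷2 = 1/128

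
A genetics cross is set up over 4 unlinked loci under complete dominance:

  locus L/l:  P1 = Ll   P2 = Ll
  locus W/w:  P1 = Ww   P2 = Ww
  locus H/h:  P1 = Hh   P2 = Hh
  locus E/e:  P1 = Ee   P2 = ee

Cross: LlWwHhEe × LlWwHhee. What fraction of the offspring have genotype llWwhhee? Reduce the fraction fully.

LlWwHhEe gametes: LWHE×1, LWHe×1, LWhE×1, LWhe×1, LwHE×1, LwHe×1, LwhE×1, Lwhe×1, lWHE×1, lWHe×1, lWhE×1, lWhe×1, lwHE×1, lwHe×1, lwhE×1, lwhe×1
LlWwHhee gametes: LWHe×2, LWhe×2, LwHe×2, Lwhe×2, lWHe×2, lWhe×2, lwHe×2, lwhe×2
LlWwHhEe×LlWwHhee grid (16·16=256): LLWWHHEe=2 LLWWHHee=2 LLWWHhEe=4 LLWWHhee=4 LLWWhhEe=2 LLWWhhee=2 LLWwHHEe=4 LLWwHHee=4 LLWwHhEe=8 LLWwHhee=8 LLWwhhEe=4 LLWwhhee=4 LLwwHHEe=2 LLwwHHee=2 LLwwHhEe=4 LLwwHhee=4 LLwwhhEe=2 LLwwhhee=2 LlWWHHEe=4 LlWWHHee=4 LlWWHhEe=8 LlWWHhee=8 LlWWhhEe=4 LlWWhhee=4 LlWwHHEe=8 LlWwHHee=8 LlWwHhEe=16 LlWwHhee=16 LlWwhhEe=8 LlWwhhee=8 LlwwHHEe=4 LlwwHHee=4 LlwwHhEe=8 LlwwHhee=8 LlwwhhEe=4 Llwwhhee=4 llWWHHEe=2 llWWHHee=2 llWWHhEe=4 llWWHhee=4 llWWhhEe=2 llWWhhee=2 llWwHHEe=4 llWwHHee=4 llWwHhEe=8 llWwHhee=8 llWwhhEe=4 llWwhhee=4 llwwHHEe=2 llwwHHee=2 llwwHhEe=4 llwwHhee=4 llwwhhEe=2 llwwhhee=2
llWwhhee hits 4/256; gcd=4; 4÷4/256÷4 = 1/64

P(llWwhhee) = 1/64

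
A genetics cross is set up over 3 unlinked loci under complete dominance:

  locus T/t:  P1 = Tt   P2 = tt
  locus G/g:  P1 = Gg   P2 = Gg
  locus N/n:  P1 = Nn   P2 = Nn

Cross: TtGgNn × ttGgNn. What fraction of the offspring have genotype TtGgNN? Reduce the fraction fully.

P(TtGgNN) = 1/16

TtGgNn gametes: TGN×1, TGn×1, TgN×1, Tgn×1, tGN×1, tGn×1, tgN×1, tgn×1
ttGgNn gametes: tGN×2, tGn×2, tgN×2, tgn×2
TtGgNn×ttGgNn grid (8·8=64): TtGGNN=2 TtGGNn=4 TtGGnn=2 TtGgNN=4 TtGgNn=8 TtGgnn=4 TtggNN=2 TtggNn=4 Ttggnn=2 ttGGNN=2 ttGGNn=4 ttGGnn=2 ttGgNN=4 ttGgNn=8 ttGgnn=4 ttggNN=2 ttggNn=4 ttggnn=2
TtGgNN hits 4/64; gcd=4; 4÷4/64÷4 = 1/16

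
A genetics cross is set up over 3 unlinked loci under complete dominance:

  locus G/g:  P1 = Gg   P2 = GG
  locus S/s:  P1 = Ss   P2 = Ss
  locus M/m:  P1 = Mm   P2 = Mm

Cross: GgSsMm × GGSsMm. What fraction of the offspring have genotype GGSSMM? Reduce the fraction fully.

P(GGSSMM) = 1/32

GgSsMm gametes: GSM×1, GSm×1, GsM×1, Gsm×1, gSM×1, gSm×1, gsM×1, gsm×1
GGSsMm gametes: GSM×2, GSm×2, GsM×2, Gsm×2
GgSsMm×GGSsMm grid (8·8=64): GGSSMM=2 GGSSMm=4 GGSSmm=2 GGSsMM=4 GGSsMm=8 GGSsmm=4 GGssMM=2 GGssMm=4 GGssmm=2 GgSSMM=2 GgSSMm=4 GgSSmm=2 GgSsMM=4 GgSsMm=8 GgSsmm=4 GgssMM=2 GgssMm=4 Ggssmm=2
GGSSMM hits 2/64; gcd=2; 2÷2/64÷2 = 1/32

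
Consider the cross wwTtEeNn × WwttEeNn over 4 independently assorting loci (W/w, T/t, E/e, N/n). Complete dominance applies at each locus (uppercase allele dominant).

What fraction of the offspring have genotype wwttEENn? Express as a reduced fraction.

wwTtEeNn gametes: wTEN×2, wTEn×2, wTeN×2, wTen×2, wtEN×2, wtEn×2, wteN×2, wten×2
WwttEeNn gametes: WtEN×2, WtEn×2, WteN×2, Wten×2, wtEN×2, wtEn×2, wteN×2, wten×2
wwTtEeNn×WwttEeNn grid (16·16=256): WwTtEENN=4 WwTtEENn=8 WwTtEEnn=4 WwTtEeNN=8 WwTtEeNn=16 WwTtEenn=8 WwTteeNN=4 WwTteeNn=8 WwTteenn=4 WwttEENN=4 WwttEENn=8 WwttEEnn=4 WwttEeNN=8 WwttEeNn=16 WwttEenn=8 WwtteeNN=4 WwtteeNn=8 Wwtteenn=4 wwTtEENN=4 wwTtEENn=8 wwTtEEnn=4 wwTtEeNN=8 wwTtEeNn=16 wwTtEenn=8 wwTteeNN=4 wwTteeNn=8 wwTteenn=4 wwttEENN=4 wwttEENn=8 wwttEEnn=4 wwttEeNN=8 wwttEeNn=16 wwttEenn=8 wwtteeNN=4 wwtteeNn=8 wwtteenn=4
wwttEENn hits 8/256; gcd=8; 8÷8/256÷8 = 1/32

P(wwttEENn) = 1/32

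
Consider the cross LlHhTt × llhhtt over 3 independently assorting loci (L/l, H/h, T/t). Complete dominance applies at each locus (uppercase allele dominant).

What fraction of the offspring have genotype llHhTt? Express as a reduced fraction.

LlHhTt gametes: LHT×1, LHt×1, LhT×1, Lht×1, lHT×1, lHt×1, lhT×1, lht×1
llhhtt gametes: lht×8
LlHhTt×llhhtt grid (8·8=64): LlHhTt=8 LlHhtt=8 LlhhTt=8 Llhhtt=8 llHhTt=8 llHhtt=8 llhhTt=8 llhhtt=8
llHhTt hits 8/64; gcd=8; 8÷8/64÷8 = 1/8

P(llHhTt) = 1/8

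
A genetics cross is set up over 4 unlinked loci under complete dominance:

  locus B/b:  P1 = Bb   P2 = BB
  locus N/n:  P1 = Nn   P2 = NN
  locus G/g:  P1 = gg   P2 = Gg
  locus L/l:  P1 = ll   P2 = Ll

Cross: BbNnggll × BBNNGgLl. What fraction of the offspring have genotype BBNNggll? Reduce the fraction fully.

BbNnggll gametes: BNgl×4, Bngl×4, bNgl×4, bngl×4
BBNNGgLl gametes: BNGL×4, BNGl×4, BNgL×4, BNgl×4
BbNnggll×BBNNGgLl grid (16·16=256): BBNNGgLl=16 BBNNGgll=16 BBNNggLl=16 BBNNggll=16 BBNnGgLl=16 BBNnGgll=16 BBNnggLl=16 BBNnggll=16 BbNNGgLl=16 BbNNGgll=16 BbNNggLl=16 BbNNggll=16 BbNnGgLl=16 BbNnGgll=16 BbNnggLl=16 BbNnggll=16
BBNNggll hits 16/256; gcd=16; 16÷16/256÷16 = 1/16

P(BBNNggll) = 1/16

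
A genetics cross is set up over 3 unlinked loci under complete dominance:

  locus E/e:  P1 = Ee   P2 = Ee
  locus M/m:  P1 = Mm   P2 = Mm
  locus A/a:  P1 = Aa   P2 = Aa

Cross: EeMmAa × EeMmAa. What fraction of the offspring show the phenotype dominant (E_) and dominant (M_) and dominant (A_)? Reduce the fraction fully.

EeMmAa gametes: EMA×1, EMa×1, EmA×1, Ema×1, eMA×1, eMa×1, emA×1, ema×1
EeMmAa gametes: EMA×1, EMa×1, EmA×1, Ema×1, eMA×1, eMa×1, emA×1, ema×1
EeMmAa×EeMmAa grid (8·8=64): EEMMAA=1 EEMMAa=2 EEMMaa=1 EEMmAA=2 EEMmAa=4 EEMmaa=2 EEmmAA=1 EEmmAa=2 EEmmaa=1 EeMMAA=2 EeMMAa=4 EeMMaa=2 EeMmAA=4 EeMmAa=8 EeMmaa=4 EemmAA=2 EemmAa=4 Eemmaa=2 eeMMAA=1 eeMMAa=2 eeMMaa=1 eeMmAA=2 eeMmAa=4 eeMmaa=2 eemmAA=1 eemmAa=2 eemmaa=1
E_ M_ A_ hits 27/64; gcd=1; 27÷1/64÷1 = 27/64

P(E_ M_ A_) = 27/64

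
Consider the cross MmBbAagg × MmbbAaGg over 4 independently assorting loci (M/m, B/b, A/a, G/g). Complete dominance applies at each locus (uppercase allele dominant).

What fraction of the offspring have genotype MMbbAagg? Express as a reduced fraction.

P(MMbbAagg) = 1/32

MmBbAagg gametes: MBAg×2, MBag×2, MbAg×2, Mbag×2, mBAg×2, mBag×2, mbAg×2, mbag×2
MmbbAaGg gametes: MbAG×2, MbAg×2, MbaG×2, Mbag×2, mbAG×2, mbAg×2, mbaG×2, mbag×2
MmBbAagg×MmbbAaGg grid (16·16=256): MMBbAAGg=4 MMBbAAgg=4 MMBbAaGg=8 MMBbAagg=8 MMBbaaGg=4 MMBbaagg=4 MMbbAAGg=4 MMbbAAgg=4 MMbbAaGg=8 MMbbAagg=8 MMbbaaGg=4 MMbbaagg=4 MmBbAAGg=8 MmBbAAgg=8 MmBbAaGg=16 MmBbAagg=16 MmBbaaGg=8 MmBbaagg=8 MmbbAAGg=8 MmbbAAgg=8 MmbbAaGg=16 MmbbAagg=16 MmbbaaGg=8 Mmbbaagg=8 mmBbAAGg=4 mmBbAAgg=4 mmBbAaGg=8 mmBbAagg=8 mmBbaaGg=4 mmBbaagg=4 mmbbAAGg=4 mmbbAAgg=4 mmbbAaGg=8 mmbbAagg=8 mmbbaaGg=4 mmbbaagg=4
MMbbAagg hits 8/256; gcd=8; 8÷8/256÷8 = 1/32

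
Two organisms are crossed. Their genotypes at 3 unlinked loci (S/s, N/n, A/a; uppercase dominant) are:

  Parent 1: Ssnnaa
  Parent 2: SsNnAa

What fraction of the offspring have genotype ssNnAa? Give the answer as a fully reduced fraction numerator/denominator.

Ssnnaa gametes: Sna×4, sna×4
SsNnAa gametes: SNA×1, SNa×1, SnA×1, Sna×1, sNA×1, sNa×1, snA×1, sna×1
Ssnnaa×SsNnAa grid (8·8=64): SSNnAa=4 SSNnaa=4 SSnnAa=4 SSnnaa=4 SsNnAa=8 SsNnaa=8 SsnnAa=8 Ssnnaa=8 ssNnAa=4 ssNnaa=4 ssnnAa=4 ssnnaa=4
ssNnAa hits 4/64; gcd=4; 4÷4/64÷4 = 1/16

P(ssNnAa) = 1/16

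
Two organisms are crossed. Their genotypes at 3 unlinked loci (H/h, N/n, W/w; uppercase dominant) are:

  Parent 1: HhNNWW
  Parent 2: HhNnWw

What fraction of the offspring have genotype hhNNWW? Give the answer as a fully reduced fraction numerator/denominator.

P(hhNNWW) = 1/16

HhNNWW gametes: HNW×4, hNW×4
HhNnWw gametes: HNW×1, HNw×1, HnW×1, Hnw×1, hNW×1, hNw×1, hnW×1, hnw×1
HhNNWW×HhNnWw grid (8·8=64): HHNNWW=4 HHNNWw=4 HHNnWW=4 HHNnWw=4 HhNNWW=8 HhNNWw=8 HhNnWW=8 HhNnWw=8 hhNNWW=4 hhNNWw=4 hhNnWW=4 hhNnWw=4
hhNNWW hits 4/64; gcd=4; 4÷4/64÷4 = 1/16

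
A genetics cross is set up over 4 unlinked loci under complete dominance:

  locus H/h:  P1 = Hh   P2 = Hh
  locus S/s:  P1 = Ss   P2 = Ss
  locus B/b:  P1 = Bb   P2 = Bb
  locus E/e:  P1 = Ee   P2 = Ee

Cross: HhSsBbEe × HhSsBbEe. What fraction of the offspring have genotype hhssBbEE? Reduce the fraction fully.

HhSsBbEe gametes: HSBE×1, HSBe×1, HSbE×1, HSbe×1, HsBE×1, HsBe×1, HsbE×1, Hsbe×1, hSBE×1, hSBe×1, hSbE×1, hSbe×1, hsBE×1, hsBe×1, hsbE×1, hsbe×1
HhSsBbEe gametes: HSBE×1, HSBe×1, HSbE×1, HSbe×1, HsBE×1, HsBe×1, HsbE×1, Hsbe×1, hSBE×1, hSBe×1, hSbE×1, hSbe×1, hsBE×1, hsBe×1, hsbE×1, hsbe×1
HhSsBbEe×HhSsBbEe grid (16·16=256): HHSSBBEE=1 HHSSBBEe=2 HHSSBBee=1 HHSSBbEE=2 HHSSBbEe=4 HHSSBbee=2 HHSSbbEE=1 HHSSbbEe=2 HHSSbbee=1 HHSsBBEE=2 HHSsBBEe=4 HHSsBBee=2 HHSsBbEE=4 HHSsBbEe=8 HHSsBbee=4 HHSsbbEE=2 HHSsbbEe=4 HHSsbbee=2 HHssBBEE=1 HHssBBEe=2 HHssBBee=1 HHssBbEE=2 HHssBbEe=4 HHssBbee=2 HHssbbEE=1 HHssbbEe=2 HHssbbee=1 HhSSBBEE=2 HhSSBBEe=4 HhSSBBee=2 HhSSBbEE=4 HhSSBbEe=8 HhSSBbee=4 HhSSbbEE=2 HhSSbbEe=4 HhSSbbee=2 HhSsBBEE=4 HhSsBBEe=8 HhSsBBee=4 HhSsBbEE=8 HhSsBbEe=16 HhSsBbee=8 HhSsbbEE=4 HhSsbbEe=8 HhSsbbee=4 HhssBBEE=2 HhssBBEe=4 HhssBBee=2 HhssBbEE=4 HhssBbEe=8 HhssBbee=4 HhssbbEE=2 HhssbbEe=4 Hhssbbee=2 hhSSBBEE=1 hhSSBBEe=2 hhSSBBee=1 hhSSBbEE=2 hhSSBbEe=4 hhSSBbee=2 hhSSbbEE=1 hhSSbbEe=2 hhSSbbee=1 hhSsBBEE=2 hhSsBBEe=4 hhSsBBee=2 hhSsBbEE=4 hhSsBbEe=8 hhSsBbee=4 hhSsbbEE=2 hhSsbbEe=4 hhSsbbee=2 hhssBBEE=1 hhssBBEe=2 hhssBBee=1 hhssBbEE=2 hhssBbEe=4 hhssBbee=2 hhssbbEE=1 hhssbbEe=2 hhssbbee=1
hhssBbEE hits 2/256; gcd=2; 2÷2/256÷2 = 1/128

P(hhssBbEE) = 1/128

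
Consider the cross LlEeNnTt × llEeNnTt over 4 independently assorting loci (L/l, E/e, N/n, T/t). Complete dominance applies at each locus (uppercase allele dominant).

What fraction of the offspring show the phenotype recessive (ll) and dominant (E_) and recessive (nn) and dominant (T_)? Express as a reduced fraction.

P(ll E_ nn T_) = 9/128

LlEeNnTt gametes: LENT×1, LENt×1, LEnT×1, LEnt×1, LeNT×1, LeNt×1, LenT×1, Lent×1, lENT×1, lENt×1, lEnT×1, lEnt×1, leNT×1, leNt×1, lenT×1, lent×1
llEeNnTt gametes: lENT×2, lENt×2, lEnT×2, lEnt×2, leNT×2, leNt×2, lenT×2, lent×2
LlEeNnTt×llEeNnTt grid (16·16=256): LlEENNTT=2 LlEENNTt=4 LlEENNtt=2 LlEENnTT=4 LlEENnTt=8 LlEENntt=4 LlEEnnTT=2 LlEEnnTt=4 LlEEnntt=2 LlEeNNTT=4 LlEeNNTt=8 LlEeNNtt=4 LlEeNnTT=8 LlEeNnTt=16 LlEeNntt=8 LlEennTT=4 LlEennTt=8 LlEenntt=4 LleeNNTT=2 LleeNNTt=4 LleeNNtt=2 LleeNnTT=4 LleeNnTt=8 LleeNntt=4 LleennTT=2 LleennTt=4 Lleenntt=2 llEENNTT=2 llEENNTt=4 llEENNtt=2 llEENnTT=4 llEENnTt=8 llEENntt=4 llEEnnTT=2 llEEnnTt=4 llEEnntt=2 llEeNNTT=4 llEeNNTt=8 llEeNNtt=4 llEeNnTT=8 llEeNnTt=16 llEeNntt=8 llEennTT=4 llEennTt=8 llEenntt=4 lleeNNTT=2 lleeNNTt=4 lleeNNtt=2 lleeNnTT=4 lleeNnTt=8 lleeNntt=4 lleennTT=2 lleennTt=4 lleenntt=2
ll E_ nn T_ hits 18/256; gcd=2; 18÷2/256÷2 = 9/128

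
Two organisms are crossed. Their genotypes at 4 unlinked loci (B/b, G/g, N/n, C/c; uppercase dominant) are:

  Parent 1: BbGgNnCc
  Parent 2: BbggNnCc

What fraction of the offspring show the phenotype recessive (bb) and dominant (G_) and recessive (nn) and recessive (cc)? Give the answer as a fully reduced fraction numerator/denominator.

P(bb G_ nn cc) = 1/128

BbGgNnCc gametes: BGNC×1, BGNc×1, BGnC×1, BGnc×1, BgNC×1, BgNc×1, BgnC×1, Bgnc×1, bGNC×1, bGNc×1, bGnC×1, bGnc×1, bgNC×1, bgNc×1, bgnC×1, bgnc×1
BbggNnCc gametes: BgNC×2, BgNc×2, BgnC×2, Bgnc×2, bgNC×2, bgNc×2, bgnC×2, bgnc×2
BbGgNnCc×BbggNnCc grid (16·16=256): BBGgNNCC=2 BBGgNNCc=4 BBGgNNcc=2 BBGgNnCC=4 BBGgNnCc=8 BBGgNncc=4 BBGgnnCC=2 BBGgnnCc=4 BBGgnncc=2 BBggNNCC=2 BBggNNCc=4 BBggNNcc=2 BBggNnCC=4 BBggNnCc=8 BBggNncc=4 BBggnnCC=2 BBggnnCc=4 BBggnncc=2 BbGgNNCC=4 BbGgNNCc=8 BbGgNNcc=4 BbGgNnCC=8 BbGgNnCc=16 BbGgNncc=8 BbGgnnCC=4 BbGgnnCc=8 BbGgnncc=4 BbggNNCC=4 BbggNNCc=8 BbggNNcc=4 BbggNnCC=8 BbggNnCc=16 BbggNncc=8 BbggnnCC=4 BbggnnCc=8 Bbggnncc=4 bbGgNNCC=2 bbGgNNCc=4 bbGgNNcc=2 bbGgNnCC=4 bbGgNnCc=8 bbGgNncc=4 bbGgnnCC=2 bbGgnnCc=4 bbGgnncc=2 bbggNNCC=2 bbggNNCc=4 bbggNNcc=2 bbggNnCC=4 bbggNnCc=8 bbggNncc=4 bbggnnCC=2 bbggnnCc=4 bbggnncc=2
bb G_ nn cc hits 2/256; gcd=2; 2÷2/256÷2 = 1/128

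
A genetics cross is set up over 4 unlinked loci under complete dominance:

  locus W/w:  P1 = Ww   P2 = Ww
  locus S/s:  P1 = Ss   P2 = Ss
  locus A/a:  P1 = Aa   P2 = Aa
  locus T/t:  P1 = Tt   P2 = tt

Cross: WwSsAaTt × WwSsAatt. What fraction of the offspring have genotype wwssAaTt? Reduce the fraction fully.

WwSsAaTt gametes: WSAT×1, WSAt×1, WSaT×1, WSat×1, WsAT×1, WsAt×1, WsaT×1, Wsat×1, wSAT×1, wSAt×1, wSaT×1, wSat×1, wsAT×1, wsAt×1, wsaT×1, wsat×1
WwSsAatt gametes: WSAt×2, WSat×2, WsAt×2, Wsat×2, wSAt×2, wSat×2, wsAt×2, wsat×2
WwSsAaTt×WwSsAatt grid (16·16=256): WWSSAATt=2 WWSSAAtt=2 WWSSAaTt=4 WWSSAatt=4 WWSSaaTt=2 WWSSaatt=2 WWSsAATt=4 WWSsAAtt=4 WWSsAaTt=8 WWSsAatt=8 WWSsaaTt=4 WWSsaatt=4 WWssAATt=2 WWssAAtt=2 WWssAaTt=4 WWssAatt=4 WWssaaTt=2 WWssaatt=2 WwSSAATt=4 WwSSAAtt=4 WwSSAaTt=8 WwSSAatt=8 WwSSaaTt=4 WwSSaatt=4 WwSsAATt=8 WwSsAAtt=8 WwSsAaTt=16 WwSsAatt=16 WwSsaaTt=8 WwSsaatt=8 WwssAATt=4 WwssAAtt=4 WwssAaTt=8 WwssAatt=8 WwssaaTt=4 Wwssaatt=4 wwSSAATt=2 wwSSAAtt=2 wwSSAaTt=4 wwSSAatt=4 wwSSaaTt=2 wwSSaatt=2 wwSsAATt=4 wwSsAAtt=4 wwSsAaTt=8 wwSsAatt=8 wwSsaaTt=4 wwSsaatt=4 wwssAATt=2 wwssAAtt=2 wwssAaTt=4 wwssAatt=4 wwssaaTt=2 wwssaatt=2
wwssAaTt hits 4/256; gcd=4; 4÷4/256÷4 = 1/64

P(wwssAaTt) = 1/64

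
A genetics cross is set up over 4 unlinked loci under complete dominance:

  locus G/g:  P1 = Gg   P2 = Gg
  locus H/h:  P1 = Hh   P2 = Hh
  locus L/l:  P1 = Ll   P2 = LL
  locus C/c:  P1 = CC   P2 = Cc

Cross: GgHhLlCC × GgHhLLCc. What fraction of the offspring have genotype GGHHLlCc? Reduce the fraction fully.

P(GGHHLlCc) = 1/64

GgHhLlCC gametes: GHLC×2, GHlC×2, GhLC×2, GhlC×2, gHLC×2, gHlC×2, ghLC×2, ghlC×2
GgHhLLCc gametes: GHLC×2, GHLc×2, GhLC×2, GhLc×2, gHLC×2, gHLc×2, ghLC×2, ghLc×2
GgHhLlCC×GgHhLLCc grid (16·16=256): GGHHLLCC=4 GGHHLLCc=4 GGHHLlCC=4 GGHHLlCc=4 GGHhLLCC=8 GGHhLLCc=8 GGHhLlCC=8 GGHhLlCc=8 GGhhLLCC=4 GGhhLLCc=4 GGhhLlCC=4 GGhhLlCc=4 GgHHLLCC=8 GgHHLLCc=8 GgHHLlCC=8 GgHHLlCc=8 GgHhLLCC=16 GgHhLLCc=16 GgHhLlCC=16 GgHhLlCc=16 GghhLLCC=8 GghhLLCc=8 GghhLlCC=8 GghhLlCc=8 ggHHLLCC=4 ggHHLLCc=4 ggHHLlCC=4 ggHHLlCc=4 ggHhLLCC=8 ggHhLLCc=8 ggHhLlCC=8 ggHhLlCc=8 gghhLLCC=4 gghhLLCc=4 gghhLlCC=4 gghhLlCc=4
GGHHLlCc hits 4/256; gcd=4; 4÷4/256÷4 = 1/64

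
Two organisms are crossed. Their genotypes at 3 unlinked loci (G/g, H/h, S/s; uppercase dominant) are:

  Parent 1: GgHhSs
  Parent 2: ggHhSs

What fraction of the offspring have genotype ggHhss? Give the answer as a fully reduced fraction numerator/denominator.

GgHhSs gametes: GHS×1, GHs×1, GhS×1, Ghs×1, gHS×1, gHs×1, ghS×1, ghs×1
ggHhSs gametes: gHS×2, gHs×2, ghS×2, ghs×2
GgHhSs×ggHhSs grid (8·8=64): GgHHSS=2 GgHHSs=4 GgHHss=2 GgHhSS=4 GgHhSs=8 GgHhss=4 GghhSS=2 GghhSs=4 Gghhss=2 ggHHSS=2 ggHHSs=4 ggHHss=2 ggHhSS=4 ggHhSs=8 ggHhss=4 gghhSS=2 gghhSs=4 gghhss=2
ggHhss hits 4/64; gcd=4; 4÷4/64÷4 = 1/16

P(ggHhss) = 1/16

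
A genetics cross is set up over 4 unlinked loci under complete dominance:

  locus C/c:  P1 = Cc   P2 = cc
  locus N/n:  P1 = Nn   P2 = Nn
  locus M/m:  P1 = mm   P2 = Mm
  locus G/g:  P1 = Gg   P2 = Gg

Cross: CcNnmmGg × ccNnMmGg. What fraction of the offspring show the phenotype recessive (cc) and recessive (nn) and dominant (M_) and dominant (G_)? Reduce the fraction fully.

CcNnmmGg gametes: CNmG×2, CNmg×2, CnmG×2, Cnmg×2, cNmG×2, cNmg×2, cnmG×2, cnmg×2
ccNnMmGg gametes: cNMG×2, cNMg×2, cNmG×2, cNmg×2, cnMG×2, cnMg×2, cnmG×2, cnmg×2
CcNnmmGg×ccNnMmGg grid (16·16=256): CcNNMmGG=4 CcNNMmGg=8 CcNNMmgg=4 CcNNmmGG=4 CcNNmmGg=8 CcNNmmgg=4 CcNnMmGG=8 CcNnMmGg=16 CcNnMmgg=8 CcNnmmGG=8 CcNnmmGg=16 CcNnmmgg=8 CcnnMmGG=4 CcnnMmGg=8 CcnnMmgg=4 CcnnmmGG=4 CcnnmmGg=8 Ccnnmmgg=4 ccNNMmGG=4 ccNNMmGg=8 ccNNMmgg=4 ccNNmmGG=4 ccNNmmGg=8 ccNNmmgg=4 ccNnMmGG=8 ccNnMmGg=16 ccNnMmgg=8 ccNnmmGG=8 ccNnmmGg=16 ccNnmmgg=8 ccnnMmGG=4 ccnnMmGg=8 ccnnMmgg=4 ccnnmmGG=4 ccnnmmGg=8 ccnnmmgg=4
cc nn M_ G_ hits 12/256; gcd=4; 12÷4/256÷4 = 3/64

P(cc nn M_ G_) = 3/64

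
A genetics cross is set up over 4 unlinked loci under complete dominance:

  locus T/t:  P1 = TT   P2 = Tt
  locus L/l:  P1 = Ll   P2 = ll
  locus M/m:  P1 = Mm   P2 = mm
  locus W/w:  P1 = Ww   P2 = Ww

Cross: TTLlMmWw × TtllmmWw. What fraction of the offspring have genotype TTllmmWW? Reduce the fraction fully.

P(TTllmmWW) = 1/32

TTLlMmWw gametes: TLMW×2, TLMw×2, TLmW×2, TLmw×2, TlMW×2, TlMw×2, TlmW×2, Tlmw×2
TtllmmWw gametes: TlmW×4, Tlmw×4, tlmW×4, tlmw×4
TTLlMmWw×TtllmmWw grid (16·16=256): TTLlMmWW=8 TTLlMmWw=16 TTLlMmww=8 TTLlmmWW=8 TTLlmmWw=16 TTLlmmww=8 TTllMmWW=8 TTllMmWw=16 TTllMmww=8 TTllmmWW=8 TTllmmWw=16 TTllmmww=8 TtLlMmWW=8 TtLlMmWw=16 TtLlMmww=8 TtLlmmWW=8 TtLlmmWw=16 TtLlmmww=8 TtllMmWW=8 TtllMmWw=16 TtllMmww=8 TtllmmWW=8 TtllmmWw=16 Ttllmmww=8
TTllmmWW hits 8/256; gcd=8; 8÷8/256÷8 = 1/32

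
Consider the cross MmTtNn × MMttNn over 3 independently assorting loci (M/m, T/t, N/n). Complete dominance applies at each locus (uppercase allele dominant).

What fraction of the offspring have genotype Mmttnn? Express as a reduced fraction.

P(Mmttnn) = 1/16

MmTtNn gametes: MTN×1, MTn×1, MtN×1, Mtn×1, mTN×1, mTn×1, mtN×1, mtn×1
MMttNn gametes: MtN×4, Mtn×4
MmTtNn×MMttNn grid (8·8=64): MMTtNN=4 MMTtNn=8 MMTtnn=4 MMttNN=4 MMttNn=8 MMttnn=4 MmTtNN=4 MmTtNn=8 MmTtnn=4 MmttNN=4 MmttNn=8 Mmttnn=4
Mmttnn hits 4/64; gcd=4; 4÷4/64÷4 = 1/16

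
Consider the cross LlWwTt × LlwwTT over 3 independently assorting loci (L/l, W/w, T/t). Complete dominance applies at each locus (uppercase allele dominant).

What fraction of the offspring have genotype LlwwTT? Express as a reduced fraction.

P(LlwwTT) = 1/8

LlWwTt gametes: LWT×1, LWt×1, LwT×1, Lwt×1, lWT×1, lWt×1, lwT×1, lwt×1
LlwwTT gametes: LwT×4, lwT×4
LlWwTt×LlwwTT grid (8·8=64): LLWwTT=4 LLWwTt=4 LLwwTT=4 LLwwTt=4 LlWwTT=8 LlWwTt=8 LlwwTT=8 LlwwTt=8 llWwTT=4 llWwTt=4 llwwTT=4 llwwTt=4
LlwwTT hits 8/64; gcd=8; 8÷8/64÷8 = 1/8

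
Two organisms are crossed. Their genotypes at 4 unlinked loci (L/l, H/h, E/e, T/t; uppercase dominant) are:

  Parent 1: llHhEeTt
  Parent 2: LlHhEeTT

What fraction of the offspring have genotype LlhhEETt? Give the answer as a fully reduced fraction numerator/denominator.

P(LlhhEETt) = 1/64

llHhEeTt gametes: lHET×2, lHEt×2, lHeT×2, lHet×2, lhET×2, lhEt×2, lheT×2, lhet×2
LlHhEeTT gametes: LHET×2, LHeT×2, LhET×2, LheT×2, lHET×2, lHeT×2, lhET×2, lheT×2
llHhEeTt×LlHhEeTT grid (16·16=256): LlHHEETT=4 LlHHEETt=4 LlHHEeTT=8 LlHHEeTt=8 LlHHeeTT=4 LlHHeeTt=4 LlHhEETT=8 LlHhEETt=8 LlHhEeTT=16 LlHhEeTt=16 LlHheeTT=8 LlHheeTt=8 LlhhEETT=4 LlhhEETt=4 LlhhEeTT=8 LlhhEeTt=8 LlhheeTT=4 LlhheeTt=4 llHHEETT=4 llHHEETt=4 llHHEeTT=8 llHHEeTt=8 llHHeeTT=4 llHHeeTt=4 llHhEETT=8 llHhEETt=8 llHhEeTT=16 llHhEeTt=16 llHheeTT=8 llHheeTt=8 llhhEETT=4 llhhEETt=4 llhhEeTT=8 llhhEeTt=8 llhheeTT=4 llhheeTt=4
LlhhEETt hits 4/256; gcd=4; 4÷4/256÷4 = 1/64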